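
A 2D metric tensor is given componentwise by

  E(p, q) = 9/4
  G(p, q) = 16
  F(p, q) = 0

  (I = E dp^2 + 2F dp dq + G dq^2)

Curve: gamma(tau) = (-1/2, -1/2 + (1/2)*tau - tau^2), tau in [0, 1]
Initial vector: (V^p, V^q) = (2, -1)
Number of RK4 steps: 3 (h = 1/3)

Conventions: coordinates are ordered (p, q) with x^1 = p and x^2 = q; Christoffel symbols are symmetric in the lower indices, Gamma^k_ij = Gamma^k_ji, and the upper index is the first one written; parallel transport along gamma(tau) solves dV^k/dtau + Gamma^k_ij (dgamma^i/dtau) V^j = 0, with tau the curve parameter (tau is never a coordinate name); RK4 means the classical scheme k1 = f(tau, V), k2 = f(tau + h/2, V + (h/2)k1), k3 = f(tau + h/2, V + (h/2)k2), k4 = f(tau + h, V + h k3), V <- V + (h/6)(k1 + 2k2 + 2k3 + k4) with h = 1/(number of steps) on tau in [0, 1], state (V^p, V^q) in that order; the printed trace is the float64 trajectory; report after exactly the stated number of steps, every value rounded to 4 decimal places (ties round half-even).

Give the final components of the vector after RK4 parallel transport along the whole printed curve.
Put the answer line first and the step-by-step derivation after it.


Answer: V^p = 2.0000, V^q = -1.0000

gamma'(tau) = (0, 1/2 - 2*tau); f(tau, V)^k = -Gamma^k_ij(gamma(tau)) gamma'^i(tau) V^j; h = 1/3; intermediate values shown to 6 dp
curve data and Christoffel symbols at the stage parameters:
  tau = 0.000000: gamma = (-0.500000, -0.500000), gamma' = (0.000000, 0.500000); Gamma_ppp = 0.000000, Gamma_ppq = 0.000000, Gamma_pqq = 0.000000, Gamma_qpp = 0.000000, Gamma_qpq = 0.000000, Gamma_qqq = 0.000000
  tau = 0.166667: gamma = (-0.500000, -0.444444), gamma' = (0.000000, 0.166667); Gamma_ppp = 0.000000, Gamma_ppq = 0.000000, Gamma_pqq = 0.000000, Gamma_qpp = 0.000000, Gamma_qpq = 0.000000, Gamma_qqq = 0.000000
  tau = 0.333333: gamma = (-0.500000, -0.444444), gamma' = (0.000000, -0.166667); Gamma_ppp = 0.000000, Gamma_ppq = 0.000000, Gamma_pqq = 0.000000, Gamma_qpp = 0.000000, Gamma_qpq = 0.000000, Gamma_qqq = 0.000000
  tau = 0.500000: gamma = (-0.500000, -0.500000), gamma' = (0.000000, -0.500000); Gamma_ppp = 0.000000, Gamma_ppq = 0.000000, Gamma_pqq = 0.000000, Gamma_qpp = 0.000000, Gamma_qpq = 0.000000, Gamma_qqq = 0.000000
  tau = 0.666667: gamma = (-0.500000, -0.611111), gamma' = (0.000000, -0.833333); Gamma_ppp = 0.000000, Gamma_ppq = 0.000000, Gamma_pqq = 0.000000, Gamma_qpp = 0.000000, Gamma_qpq = 0.000000, Gamma_qqq = 0.000000
  tau = 0.833333: gamma = (-0.500000, -0.777778), gamma' = (0.000000, -1.166667); Gamma_ppp = 0.000000, Gamma_ppq = 0.000000, Gamma_pqq = 0.000000, Gamma_qpp = 0.000000, Gamma_qpq = 0.000000, Gamma_qqq = 0.000000
  tau = 1.000000: gamma = (-0.500000, -1.000000), gamma' = (0.000000, -1.500000); Gamma_ppp = 0.000000, Gamma_ppq = 0.000000, Gamma_pqq = 0.000000, Gamma_qpp = 0.000000, Gamma_qpq = 0.000000, Gamma_qqq = 0.000000
step 0: V^p = 2.0000, V^q = -1.0000
step 1: k1 = (0.000000, 0.000000), k2 = (0.000000, 0.000000), k3 = (0.000000, 0.000000), k4 = (0.000000, 0.000000); V <- V + (h/6)(k1 + 2k2 + 2k3 + k4): V^p = 2.0000, V^q = -1.0000
step 2: k1 = (0.000000, 0.000000), k2 = (0.000000, 0.000000), k3 = (0.000000, 0.000000), k4 = (0.000000, 0.000000); V <- V + (h/6)(k1 + 2k2 + 2k3 + k4): V^p = 2.0000, V^q = -1.0000
step 3: k1 = (0.000000, 0.000000), k2 = (0.000000, 0.000000), k3 = (0.000000, 0.000000), k4 = (0.000000, 0.000000); V <- V + (h/6)(k1 + 2k2 + 2k3 + k4): V^p = 2.0000, V^q = -1.0000


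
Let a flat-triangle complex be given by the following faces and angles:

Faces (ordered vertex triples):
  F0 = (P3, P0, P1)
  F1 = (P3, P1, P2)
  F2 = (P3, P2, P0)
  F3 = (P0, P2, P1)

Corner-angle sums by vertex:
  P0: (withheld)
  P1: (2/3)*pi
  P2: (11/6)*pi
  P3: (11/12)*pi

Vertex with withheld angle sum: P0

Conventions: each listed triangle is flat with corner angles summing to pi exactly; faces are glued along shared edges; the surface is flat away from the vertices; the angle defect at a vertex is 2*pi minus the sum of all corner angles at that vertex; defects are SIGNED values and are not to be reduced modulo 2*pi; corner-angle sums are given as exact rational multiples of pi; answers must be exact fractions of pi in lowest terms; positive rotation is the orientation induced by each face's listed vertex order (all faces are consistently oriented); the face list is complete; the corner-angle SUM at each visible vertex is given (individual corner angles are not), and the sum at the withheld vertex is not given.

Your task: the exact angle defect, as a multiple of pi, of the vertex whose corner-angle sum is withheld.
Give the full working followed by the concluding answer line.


V = 4, E = 6, F = 4; chi = V - E + F = 2
Gauss-Bonnet: total defect = 2*pi*chi = 4*pi; visible defects sum to (31/12)*pi

Answer: defect(P0) = (17/12)*pi


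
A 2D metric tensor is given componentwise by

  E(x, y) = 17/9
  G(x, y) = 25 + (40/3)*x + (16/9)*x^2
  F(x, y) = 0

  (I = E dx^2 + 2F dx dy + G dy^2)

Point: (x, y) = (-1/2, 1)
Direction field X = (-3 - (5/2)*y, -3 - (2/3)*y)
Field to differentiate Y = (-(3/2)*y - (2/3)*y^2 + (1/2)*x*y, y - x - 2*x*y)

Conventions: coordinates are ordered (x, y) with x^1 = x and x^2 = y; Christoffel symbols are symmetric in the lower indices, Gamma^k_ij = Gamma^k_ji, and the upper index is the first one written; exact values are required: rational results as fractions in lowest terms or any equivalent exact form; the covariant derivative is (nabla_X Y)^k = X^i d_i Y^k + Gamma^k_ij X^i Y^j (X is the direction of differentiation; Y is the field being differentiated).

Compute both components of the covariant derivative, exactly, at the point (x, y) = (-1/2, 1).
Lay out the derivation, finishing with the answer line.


E = 17/9, F = 0, G = 169/9 at the point
E_x = 0, E_y = 0, F_x = 0, F_y = 0, G_x = 104/9, G_y = 0
EG - F^2 = 2873/81;  g^inv = (81/2873) * [[169/9, 0], [0, 17/9]]
first-kind symbols [ij,l] = (1/2)(d_i g_jl + d_j g_il - d_l g_ij): [xx,x] = E_x/2 = 0, [xx,y] = F_x - E_y/2 = 0, [xy,x] = E_y/2 = 0, [xy,y] = G_x/2 = 52/9, [yy,x] = F_y - G_x/2 = -52/9, [yy,y] = G_y/2 = 0
Gamma^x_ij = (G*[ij,x] - F*[ij,y])/(EG - F^2), Gamma^y_ij = (E*[ij,y] - F*[ij,x])/(EG - F^2)
Gamma_xxx = 0, Gamma_xxy = 0, Gamma_xyy = -52/17, Gamma_yxx = 0, Gamma_yxy = 4/13, Gamma_yyy = 0
X = (-11/2, -11/3), Y = (-29/12, 5/2) at the point

Answer: (nabla_X Y)^x = 5599/153, (nabla_X Y)^y = 1793/234


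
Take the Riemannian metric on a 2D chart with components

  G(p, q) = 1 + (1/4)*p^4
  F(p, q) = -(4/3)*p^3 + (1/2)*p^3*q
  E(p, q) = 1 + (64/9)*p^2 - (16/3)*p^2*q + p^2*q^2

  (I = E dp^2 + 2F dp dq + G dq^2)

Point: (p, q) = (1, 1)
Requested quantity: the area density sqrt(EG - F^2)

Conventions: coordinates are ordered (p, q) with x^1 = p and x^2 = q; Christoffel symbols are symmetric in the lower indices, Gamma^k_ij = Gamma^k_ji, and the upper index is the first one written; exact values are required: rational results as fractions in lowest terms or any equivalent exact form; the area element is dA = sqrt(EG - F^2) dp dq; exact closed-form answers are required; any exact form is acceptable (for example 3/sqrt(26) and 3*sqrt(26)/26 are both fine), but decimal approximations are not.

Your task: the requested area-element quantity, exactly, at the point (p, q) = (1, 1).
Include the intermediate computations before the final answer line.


E = 34/9, F = -5/6, G = 5/4; EG - F^2 = 145/36

Answer: sqrt(EG - F^2) = sqrt(145)/6


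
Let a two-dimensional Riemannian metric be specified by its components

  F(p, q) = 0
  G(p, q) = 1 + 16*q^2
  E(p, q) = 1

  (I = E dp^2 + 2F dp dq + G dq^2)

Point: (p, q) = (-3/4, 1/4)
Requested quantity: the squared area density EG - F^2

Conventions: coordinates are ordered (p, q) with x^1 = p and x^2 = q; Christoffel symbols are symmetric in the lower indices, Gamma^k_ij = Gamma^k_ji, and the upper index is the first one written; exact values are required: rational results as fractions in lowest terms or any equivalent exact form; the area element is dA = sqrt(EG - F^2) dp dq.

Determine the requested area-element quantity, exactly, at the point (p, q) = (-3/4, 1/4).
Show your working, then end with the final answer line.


E = 1, F = 0, G = 2; EG - F^2 = 2

Answer: EG - F^2 = 2


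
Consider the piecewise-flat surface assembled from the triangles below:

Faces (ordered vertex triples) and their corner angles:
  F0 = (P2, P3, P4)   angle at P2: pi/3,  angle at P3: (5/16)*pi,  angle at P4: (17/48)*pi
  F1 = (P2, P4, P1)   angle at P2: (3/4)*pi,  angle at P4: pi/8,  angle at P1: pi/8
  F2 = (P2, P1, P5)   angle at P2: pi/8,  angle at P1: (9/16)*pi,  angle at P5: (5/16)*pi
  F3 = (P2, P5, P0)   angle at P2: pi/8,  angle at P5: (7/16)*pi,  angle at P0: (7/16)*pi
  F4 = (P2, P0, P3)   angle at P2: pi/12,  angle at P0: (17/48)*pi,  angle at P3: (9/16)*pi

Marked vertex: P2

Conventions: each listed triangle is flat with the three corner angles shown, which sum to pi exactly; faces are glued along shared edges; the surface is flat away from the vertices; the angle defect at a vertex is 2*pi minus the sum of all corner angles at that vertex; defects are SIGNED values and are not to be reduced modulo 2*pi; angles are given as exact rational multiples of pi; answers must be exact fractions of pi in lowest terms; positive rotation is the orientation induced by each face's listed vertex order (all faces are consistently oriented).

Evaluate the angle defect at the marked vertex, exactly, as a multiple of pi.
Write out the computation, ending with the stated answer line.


Sum of corner angles at P2: (17/12)*pi
defect = 2*pi - (17/12)*pi

Answer: defect(P2) = (7/12)*pi


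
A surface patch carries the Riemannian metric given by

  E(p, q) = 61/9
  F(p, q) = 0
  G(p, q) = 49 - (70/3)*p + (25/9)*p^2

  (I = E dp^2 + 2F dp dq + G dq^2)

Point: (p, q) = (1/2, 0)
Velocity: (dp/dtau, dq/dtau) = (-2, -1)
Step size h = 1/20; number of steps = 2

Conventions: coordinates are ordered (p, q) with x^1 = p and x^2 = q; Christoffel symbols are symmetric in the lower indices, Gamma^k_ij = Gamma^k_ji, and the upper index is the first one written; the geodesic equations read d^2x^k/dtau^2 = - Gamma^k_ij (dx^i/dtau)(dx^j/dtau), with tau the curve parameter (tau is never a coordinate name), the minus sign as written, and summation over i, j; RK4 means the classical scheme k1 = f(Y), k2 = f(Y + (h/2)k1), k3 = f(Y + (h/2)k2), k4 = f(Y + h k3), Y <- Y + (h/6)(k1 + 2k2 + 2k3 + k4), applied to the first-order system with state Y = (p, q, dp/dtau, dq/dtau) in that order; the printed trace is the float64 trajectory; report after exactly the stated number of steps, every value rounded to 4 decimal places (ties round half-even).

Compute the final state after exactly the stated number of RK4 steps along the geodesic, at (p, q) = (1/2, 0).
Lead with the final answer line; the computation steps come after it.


Answer: p = 0.2928, q = -0.0948, dp/dtau = -2.1399, dq/dtau = -0.8968

f(Y) = (dp/dtau, dq/dtau, -Gamma^p_ij Y'^i Y'^j, -Gamma^q_ij Y'^i Y'^j) with the Gammas evaluated at the stage position; h = 0.050000; intermediate values shown to 6 dp
step 0: p = 0.5000, q = 0.0000, dp/dtau = -2.0000, dq/dtau = -1.0000
step 1:
  k1: at (p, q) = (0.500000, 0.000000), (dp/dtau, dq/dtau) = (-2.000000, -1.000000); Gamma_ppp = 0.000000, Gamma_ppq = 0.000000, Gamma_pqq = 1.516393, Gamma_qpp = 0.000000, Gamma_qpq = -0.270270, Gamma_qqq = 0.000000; k1 = (-2.000000, -1.000000, -1.516393, 1.081081)
  k2: at (p, q) = (0.450000, -0.025000), (dp/dtau, dq/dtau) = (-2.037910, -0.972973); Gamma_ppp = 0.000000, Gamma_ppq = 0.000000, Gamma_pqq = 1.536885, Gamma_qpp = 0.000000, Gamma_qpq = -0.266667, Gamma_qqq = 0.000000; k2 = (-2.037910, -0.972973, -1.454933, 1.057510)
  k3: at (p, q) = (0.449052, -0.024324), (dp/dtau, dq/dtau) = (-2.036373, -0.973562); Gamma_ppp = 0.000000, Gamma_ppq = 0.000000, Gamma_pqq = 1.537274, Gamma_qpp = 0.000000, Gamma_qpq = -0.266599, Gamma_qqq = 0.000000; k3 = (-2.036373, -0.973562, -1.457064, 1.057085)
  k4: at (p, q) = (0.398181, -0.048678), (dp/dtau, dq/dtau) = (-2.072853, -0.947146); Gamma_ppp = 0.000000, Gamma_ppq = 0.000000, Gamma_pqq = 1.558122, Gamma_qpp = 0.000000, Gamma_qpq = -0.263032, Gamma_qqq = 0.000000; k4 = (-2.072853, -0.947146, -1.397768, 1.032818)
  Y <- Y + (h/6)(k1 + 2k2 + 2k3 + k4): p = 0.3982, q = -0.0487, dp/dtau = -2.0728, dq/dtau = -0.9471
step 2:
  k1: at (p, q) = (0.398155, -0.048668), (dp/dtau, dq/dtau) = (-2.072818, -0.947141); Gamma_ppp = 0.000000, Gamma_ppq = 0.000000, Gamma_pqq = 1.558133, Gamma_qpp = 0.000000, Gamma_qpq = -0.263030, Gamma_qqq = 0.000000; k1 = (-2.072818, -0.947141, -1.397764, 1.032788)
  k2: at (p, q) = (0.346334, -0.072347), (dp/dtau, dq/dtau) = (-2.107762, -0.921321); Gamma_ppp = 0.000000, Gamma_ppq = 0.000000, Gamma_pqq = 1.579371, Gamma_qpp = 0.000000, Gamma_qpq = -0.259493, Gamma_qqq = 0.000000; k2 = (-2.107762, -0.921321, -1.340622, 1.007833)
  k3: at (p, q) = (0.345461, -0.071701), (dp/dtau, dq/dtau) = (-2.106334, -0.921945); Gamma_ppp = 0.000000, Gamma_ppq = 0.000000, Gamma_pqq = 1.579729, Gamma_qpp = 0.000000, Gamma_qpq = -0.259434, Gamma_qqq = 0.000000; k3 = (-2.106334, -0.921945, -1.342743, 1.007604)
  k4: at (p, q) = (0.292838, -0.094766), (dp/dtau, dq/dtau) = (-2.139955, -0.896761); Gamma_ppp = 0.000000, Gamma_ppq = 0.000000, Gamma_pqq = 1.601296, Gamma_qpp = 0.000000, Gamma_qpq = -0.255940, Gamma_qqq = 0.000000; k4 = (-2.139955, -0.896761, -1.287730, 0.982313)
  Y <- Y + (h/6)(k1 + 2k2 + 2k3 + k4): p = 0.2928, q = -0.0948, dp/dtau = -2.1399, dq/dtau = -0.8968


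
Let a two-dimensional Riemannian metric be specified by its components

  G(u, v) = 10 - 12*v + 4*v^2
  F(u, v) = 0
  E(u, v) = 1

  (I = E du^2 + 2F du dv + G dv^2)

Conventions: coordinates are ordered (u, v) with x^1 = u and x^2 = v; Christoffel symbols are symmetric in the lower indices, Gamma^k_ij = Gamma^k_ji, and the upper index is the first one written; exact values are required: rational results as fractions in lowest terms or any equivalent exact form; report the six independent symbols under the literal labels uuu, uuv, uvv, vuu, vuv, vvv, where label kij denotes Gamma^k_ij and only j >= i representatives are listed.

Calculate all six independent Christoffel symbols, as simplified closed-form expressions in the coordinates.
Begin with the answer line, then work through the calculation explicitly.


Answer: Gamma_uuu = 0, Gamma_uuv = 0, Gamma_uvv = 0, Gamma_vuu = 0, Gamma_vuv = 0, Gamma_vvv = (2*v - 3)/(2*v^2 - 6*v + 5)

E = 1; F = 0; G = 10 - 12*v + 4*v^2
Gamma^k_ij = (1/2) g^{kl} (d_i g_jl + d_j g_il - d_l g_ij), with g^inv = (1/(EG-F^2)) [[G, -F], [-F, E]]
first partials: E_u = 0, E_v = 0, F_u = 0, F_v = 0, G_u = 0, G_v = -12 + 8*v
D = EG - F^2 = 10 - 12*v + 4*v^2
expanded: Gamma^u_uu = (G E_u - 2F F_u + F E_v)/(2D), Gamma^u_uv = (G E_v - F G_u)/(2D), Gamma^u_vv = (2G F_v - G G_u - F G_v)/(2D), Gamma^v_uu = (2E F_u - E E_v - F E_u)/(2D), Gamma^v_uv = (E G_u - F E_v)/(2D), Gamma^v_vv = (E G_v - 2F F_v + F G_u)/(2D); substitute and cancel common factors


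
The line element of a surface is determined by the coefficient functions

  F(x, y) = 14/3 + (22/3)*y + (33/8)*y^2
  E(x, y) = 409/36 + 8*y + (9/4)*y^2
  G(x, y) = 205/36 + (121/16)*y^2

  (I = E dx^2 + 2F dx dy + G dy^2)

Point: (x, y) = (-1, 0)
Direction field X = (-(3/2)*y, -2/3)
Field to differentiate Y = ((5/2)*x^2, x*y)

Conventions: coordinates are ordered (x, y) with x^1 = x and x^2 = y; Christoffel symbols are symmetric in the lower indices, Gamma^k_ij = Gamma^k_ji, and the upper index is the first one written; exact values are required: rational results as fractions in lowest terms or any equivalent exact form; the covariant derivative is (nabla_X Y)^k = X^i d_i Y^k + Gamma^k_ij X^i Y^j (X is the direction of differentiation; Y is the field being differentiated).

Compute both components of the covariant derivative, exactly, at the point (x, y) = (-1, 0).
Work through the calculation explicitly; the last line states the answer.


E = 409/36, F = 14/3, G = 205/36 at the point
E_x = 0, E_y = 8, F_x = 0, F_y = 22/3, G_x = 0, G_y = 0
EG - F^2 = 55621/1296;  g^inv = (1296/55621) * [[205/36, -14/3], [-14/3, 409/36]]
first-kind symbols [ij,l] = (1/2)(d_i g_jl + d_j g_il - d_l g_ij): [xx,x] = E_x/2 = 0, [xx,y] = F_x - E_y/2 = -4, [xy,x] = E_y/2 = 4, [xy,y] = G_x/2 = 0, [yy,x] = F_y - G_x/2 = 22/3, [yy,y] = G_y/2 = 0
Gamma^x_ij = (G*[ij,x] - F*[ij,y])/(EG - F^2), Gamma^y_ij = (E*[ij,y] - F*[ij,x])/(EG - F^2)
Gamma_xxx = 24192/55621, Gamma_xxy = 29520/55621, Gamma_xyy = 54120/55621, Gamma_yxx = -58896/55621, Gamma_yxy = -24192/55621, Gamma_yyy = -44352/55621
X = (0, -2/3), Y = (5/2, 0) at the point

Answer: (nabla_X Y)^x = -49200/55621, (nabla_X Y)^y = 232202/166863


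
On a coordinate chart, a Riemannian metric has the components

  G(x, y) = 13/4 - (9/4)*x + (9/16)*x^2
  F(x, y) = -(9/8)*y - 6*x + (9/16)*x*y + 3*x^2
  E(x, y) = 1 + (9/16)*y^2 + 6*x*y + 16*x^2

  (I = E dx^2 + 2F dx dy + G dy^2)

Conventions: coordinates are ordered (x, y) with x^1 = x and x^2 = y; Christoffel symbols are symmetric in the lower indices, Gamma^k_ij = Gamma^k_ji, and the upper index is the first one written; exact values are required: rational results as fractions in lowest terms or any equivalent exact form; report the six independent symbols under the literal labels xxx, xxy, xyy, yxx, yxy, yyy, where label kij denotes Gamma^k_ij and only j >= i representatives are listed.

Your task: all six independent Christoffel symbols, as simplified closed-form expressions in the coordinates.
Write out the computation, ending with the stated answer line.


E = 1 + (9/16)*y^2 + 6*x*y + 16*x^2; F = -(9/8)*y - 6*x + (9/16)*x*y + 3*x^2; G = 13/4 - (9/4)*x + (9/16)*x^2
Gamma^k_ij = (1/2) g^{kl} (d_i g_jl + d_j g_il - d_l g_ij), with g^inv = (1/(EG-F^2)) [[G, -F], [-F, E]]
first partials: E_x = 6*y + 32*x, E_y = (9/8)*y + 6*x, F_x = -6 + (9/16)*y + 6*x, F_y = -9/8 + (9/16)*x, G_x = -9/4 + (9/8)*x, G_y = 0
D = EG - F^2 = 13/4 - (9/4)*x + (9/16)*y^2 + 6*x*y + (265/16)*x^2
expanded: Gamma^x_xx = (G E_x - 2F F_x + F E_y)/(2D), Gamma^x_xy = (G E_y - F G_x)/(2D), Gamma^x_yy = (2G F_y - G G_x - F G_y)/(2D), Gamma^y_xx = (2E F_x - E E_y - F E_x)/(2D), Gamma^y_xy = (E G_x - F E_y)/(2D), Gamma^y_yy = (E G_y - 2F F_y + F G_x)/(2D); substitute and cancel common factors

Answer: Gamma_xxx = (256*x + 48*y)/(265*x^2 + 96*x*y - 36*x + 9*y^2 + 52), Gamma_xxy = (48*x + 9*y)/(265*x^2 + 96*x*y - 36*x + 9*y^2 + 52), Gamma_xyy = 0, Gamma_yxx = (48*x - 96)/(265*x^2 + 96*x*y - 36*x + 9*y^2 + 52), Gamma_yxy = (9*x - 18)/(265*x^2 + 96*x*y - 36*x + 9*y^2 + 52), Gamma_yyy = 0


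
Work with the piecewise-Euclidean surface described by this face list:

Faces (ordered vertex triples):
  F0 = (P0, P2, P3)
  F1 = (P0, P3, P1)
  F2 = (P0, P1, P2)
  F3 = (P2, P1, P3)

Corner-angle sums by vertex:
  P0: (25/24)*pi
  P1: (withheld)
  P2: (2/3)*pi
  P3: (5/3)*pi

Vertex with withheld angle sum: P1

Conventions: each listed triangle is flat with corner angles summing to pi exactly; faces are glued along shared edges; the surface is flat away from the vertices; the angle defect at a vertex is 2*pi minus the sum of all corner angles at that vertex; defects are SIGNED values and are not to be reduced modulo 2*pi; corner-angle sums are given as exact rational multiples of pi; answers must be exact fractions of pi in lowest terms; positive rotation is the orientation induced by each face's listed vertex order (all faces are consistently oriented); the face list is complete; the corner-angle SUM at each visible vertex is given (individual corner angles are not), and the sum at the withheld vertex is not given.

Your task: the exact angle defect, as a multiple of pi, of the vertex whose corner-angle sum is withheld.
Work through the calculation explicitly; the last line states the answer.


V = 4, E = 6, F = 4; chi = V - E + F = 2
Gauss-Bonnet: total defect = 2*pi*chi = 4*pi; visible defects sum to (21/8)*pi

Answer: defect(P1) = (11/8)*pi


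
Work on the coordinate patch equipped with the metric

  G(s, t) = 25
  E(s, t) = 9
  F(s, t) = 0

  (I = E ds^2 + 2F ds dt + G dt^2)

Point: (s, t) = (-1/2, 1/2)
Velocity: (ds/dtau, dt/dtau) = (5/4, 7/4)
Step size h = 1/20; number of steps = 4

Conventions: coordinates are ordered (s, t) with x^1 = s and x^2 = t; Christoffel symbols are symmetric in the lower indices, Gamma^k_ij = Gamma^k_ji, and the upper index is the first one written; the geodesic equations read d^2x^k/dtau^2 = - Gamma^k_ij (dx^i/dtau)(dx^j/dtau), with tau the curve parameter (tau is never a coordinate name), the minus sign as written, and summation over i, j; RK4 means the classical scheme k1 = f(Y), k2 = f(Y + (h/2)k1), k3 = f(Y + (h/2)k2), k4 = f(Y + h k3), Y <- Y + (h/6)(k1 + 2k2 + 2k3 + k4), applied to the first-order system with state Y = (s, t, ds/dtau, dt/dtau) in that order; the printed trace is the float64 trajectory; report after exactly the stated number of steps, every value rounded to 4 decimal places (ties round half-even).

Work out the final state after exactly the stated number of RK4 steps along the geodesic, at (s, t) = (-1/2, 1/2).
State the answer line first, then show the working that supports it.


Answer: s = -0.2500, t = 0.8500, ds/dtau = 1.2500, dt/dtau = 1.7500

f(Y) = (ds/dtau, dt/dtau, -Gamma^s_ij Y'^i Y'^j, -Gamma^t_ij Y'^i Y'^j) with the Gammas evaluated at the stage position; h = 0.050000; intermediate values shown to 6 dp
step 0: s = -0.5000, t = 0.5000, ds/dtau = 1.2500, dt/dtau = 1.7500
step 1:
  k1: at (s, t) = (-0.500000, 0.500000), (ds/dtau, dt/dtau) = (1.250000, 1.750000); Gamma_sss = 0.000000, Gamma_sst = 0.000000, Gamma_stt = 0.000000, Gamma_tss = 0.000000, Gamma_tst = 0.000000, Gamma_ttt = 0.000000; k1 = (1.250000, 1.750000, 0.000000, 0.000000)
  k2: at (s, t) = (-0.468750, 0.543750), (ds/dtau, dt/dtau) = (1.250000, 1.750000); Gamma_sss = 0.000000, Gamma_sst = 0.000000, Gamma_stt = 0.000000, Gamma_tss = 0.000000, Gamma_tst = 0.000000, Gamma_ttt = 0.000000; k2 = (1.250000, 1.750000, 0.000000, 0.000000)
  k3: at (s, t) = (-0.468750, 0.543750), (ds/dtau, dt/dtau) = (1.250000, 1.750000); Gamma_sss = 0.000000, Gamma_sst = 0.000000, Gamma_stt = 0.000000, Gamma_tss = 0.000000, Gamma_tst = 0.000000, Gamma_ttt = 0.000000; k3 = (1.250000, 1.750000, 0.000000, 0.000000)
  k4: at (s, t) = (-0.437500, 0.587500), (ds/dtau, dt/dtau) = (1.250000, 1.750000); Gamma_sss = 0.000000, Gamma_sst = 0.000000, Gamma_stt = 0.000000, Gamma_tss = 0.000000, Gamma_tst = 0.000000, Gamma_ttt = 0.000000; k4 = (1.250000, 1.750000, 0.000000, 0.000000)
  Y <- Y + (h/6)(k1 + 2k2 + 2k3 + k4): s = -0.4375, t = 0.5875, ds/dtau = 1.2500, dt/dtau = 1.7500
step 2:
  k1: at (s, t) = (-0.437500, 0.587500), (ds/dtau, dt/dtau) = (1.250000, 1.750000); Gamma_sss = 0.000000, Gamma_sst = 0.000000, Gamma_stt = 0.000000, Gamma_tss = 0.000000, Gamma_tst = 0.000000, Gamma_ttt = 0.000000; k1 = (1.250000, 1.750000, 0.000000, 0.000000)
  k2: at (s, t) = (-0.406250, 0.631250), (ds/dtau, dt/dtau) = (1.250000, 1.750000); Gamma_sss = 0.000000, Gamma_sst = 0.000000, Gamma_stt = 0.000000, Gamma_tss = 0.000000, Gamma_tst = 0.000000, Gamma_ttt = 0.000000; k2 = (1.250000, 1.750000, 0.000000, 0.000000)
  k3: at (s, t) = (-0.406250, 0.631250), (ds/dtau, dt/dtau) = (1.250000, 1.750000); Gamma_sss = 0.000000, Gamma_sst = 0.000000, Gamma_stt = 0.000000, Gamma_tss = 0.000000, Gamma_tst = 0.000000, Gamma_ttt = 0.000000; k3 = (1.250000, 1.750000, 0.000000, 0.000000)
  k4: at (s, t) = (-0.375000, 0.675000), (ds/dtau, dt/dtau) = (1.250000, 1.750000); Gamma_sss = 0.000000, Gamma_sst = 0.000000, Gamma_stt = 0.000000, Gamma_tss = 0.000000, Gamma_tst = 0.000000, Gamma_ttt = 0.000000; k4 = (1.250000, 1.750000, 0.000000, 0.000000)
  Y <- Y + (h/6)(k1 + 2k2 + 2k3 + k4): s = -0.3750, t = 0.6750, ds/dtau = 1.2500, dt/dtau = 1.7500
step 3:
  k1: at (s, t) = (-0.375000, 0.675000), (ds/dtau, dt/dtau) = (1.250000, 1.750000); Gamma_sss = 0.000000, Gamma_sst = 0.000000, Gamma_stt = 0.000000, Gamma_tss = 0.000000, Gamma_tst = 0.000000, Gamma_ttt = 0.000000; k1 = (1.250000, 1.750000, 0.000000, 0.000000)
  k2: at (s, t) = (-0.343750, 0.718750), (ds/dtau, dt/dtau) = (1.250000, 1.750000); Gamma_sss = 0.000000, Gamma_sst = 0.000000, Gamma_stt = 0.000000, Gamma_tss = 0.000000, Gamma_tst = 0.000000, Gamma_ttt = 0.000000; k2 = (1.250000, 1.750000, 0.000000, 0.000000)
  k3: at (s, t) = (-0.343750, 0.718750), (ds/dtau, dt/dtau) = (1.250000, 1.750000); Gamma_sss = 0.000000, Gamma_sst = 0.000000, Gamma_stt = 0.000000, Gamma_tss = 0.000000, Gamma_tst = 0.000000, Gamma_ttt = 0.000000; k3 = (1.250000, 1.750000, 0.000000, 0.000000)
  k4: at (s, t) = (-0.312500, 0.762500), (ds/dtau, dt/dtau) = (1.250000, 1.750000); Gamma_sss = 0.000000, Gamma_sst = 0.000000, Gamma_stt = 0.000000, Gamma_tss = 0.000000, Gamma_tst = 0.000000, Gamma_ttt = 0.000000; k4 = (1.250000, 1.750000, 0.000000, 0.000000)
  Y <- Y + (h/6)(k1 + 2k2 + 2k3 + k4): s = -0.3125, t = 0.7625, ds/dtau = 1.2500, dt/dtau = 1.7500
step 4:
  k1: at (s, t) = (-0.312500, 0.762500), (ds/dtau, dt/dtau) = (1.250000, 1.750000); Gamma_sss = 0.000000, Gamma_sst = 0.000000, Gamma_stt = 0.000000, Gamma_tss = 0.000000, Gamma_tst = 0.000000, Gamma_ttt = 0.000000; k1 = (1.250000, 1.750000, 0.000000, 0.000000)
  k2: at (s, t) = (-0.281250, 0.806250), (ds/dtau, dt/dtau) = (1.250000, 1.750000); Gamma_sss = 0.000000, Gamma_sst = 0.000000, Gamma_stt = 0.000000, Gamma_tss = 0.000000, Gamma_tst = 0.000000, Gamma_ttt = 0.000000; k2 = (1.250000, 1.750000, 0.000000, 0.000000)
  k3: at (s, t) = (-0.281250, 0.806250), (ds/dtau, dt/dtau) = (1.250000, 1.750000); Gamma_sss = 0.000000, Gamma_sst = 0.000000, Gamma_stt = 0.000000, Gamma_tss = 0.000000, Gamma_tst = 0.000000, Gamma_ttt = 0.000000; k3 = (1.250000, 1.750000, 0.000000, 0.000000)
  k4: at (s, t) = (-0.250000, 0.850000), (ds/dtau, dt/dtau) = (1.250000, 1.750000); Gamma_sss = 0.000000, Gamma_sst = 0.000000, Gamma_stt = 0.000000, Gamma_tss = 0.000000, Gamma_tst = 0.000000, Gamma_ttt = 0.000000; k4 = (1.250000, 1.750000, 0.000000, 0.000000)
  Y <- Y + (h/6)(k1 + 2k2 + 2k3 + k4): s = -0.2500, t = 0.8500, ds/dtau = 1.2500, dt/dtau = 1.7500


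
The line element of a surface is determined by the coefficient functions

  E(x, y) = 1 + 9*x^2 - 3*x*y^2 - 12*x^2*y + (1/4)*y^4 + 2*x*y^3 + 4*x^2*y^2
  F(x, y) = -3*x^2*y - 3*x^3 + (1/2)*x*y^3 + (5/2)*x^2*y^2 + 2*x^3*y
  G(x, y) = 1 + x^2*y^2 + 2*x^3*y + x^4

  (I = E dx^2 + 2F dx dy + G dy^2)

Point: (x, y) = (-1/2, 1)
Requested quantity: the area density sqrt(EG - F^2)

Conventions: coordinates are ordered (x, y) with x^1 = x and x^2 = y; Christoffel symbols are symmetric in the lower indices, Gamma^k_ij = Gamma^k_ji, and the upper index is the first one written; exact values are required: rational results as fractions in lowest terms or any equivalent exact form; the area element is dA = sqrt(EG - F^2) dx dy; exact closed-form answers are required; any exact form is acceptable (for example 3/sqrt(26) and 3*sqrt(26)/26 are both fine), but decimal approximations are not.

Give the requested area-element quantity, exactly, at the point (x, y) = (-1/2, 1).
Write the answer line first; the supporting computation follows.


Answer: sqrt(EG - F^2) = sqrt(33)/4

E = 2, F = -1/4, G = 17/16; EG - F^2 = 33/16


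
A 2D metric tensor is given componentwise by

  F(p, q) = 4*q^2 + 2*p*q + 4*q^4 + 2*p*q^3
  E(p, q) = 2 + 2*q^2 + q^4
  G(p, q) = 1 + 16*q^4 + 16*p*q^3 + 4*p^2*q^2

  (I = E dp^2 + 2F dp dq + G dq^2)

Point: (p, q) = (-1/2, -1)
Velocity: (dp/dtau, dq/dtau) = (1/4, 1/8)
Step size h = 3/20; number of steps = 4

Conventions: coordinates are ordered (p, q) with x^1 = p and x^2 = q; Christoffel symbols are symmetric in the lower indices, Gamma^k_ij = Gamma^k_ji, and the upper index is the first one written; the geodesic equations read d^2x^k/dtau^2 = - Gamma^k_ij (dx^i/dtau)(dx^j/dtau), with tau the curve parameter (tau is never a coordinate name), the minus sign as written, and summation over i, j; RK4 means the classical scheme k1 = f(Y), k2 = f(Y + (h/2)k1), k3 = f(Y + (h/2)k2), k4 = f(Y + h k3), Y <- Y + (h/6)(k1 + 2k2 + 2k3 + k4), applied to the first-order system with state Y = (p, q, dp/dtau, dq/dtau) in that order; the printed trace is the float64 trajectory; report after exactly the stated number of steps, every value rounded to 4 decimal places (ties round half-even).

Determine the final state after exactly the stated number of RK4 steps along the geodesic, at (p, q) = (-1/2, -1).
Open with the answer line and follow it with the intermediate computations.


Answer: p = -0.3461, q = -0.9158, dp/dtau = 0.2643, dq/dtau = 0.1583

f(Y) = (dp/dtau, dq/dtau, -Gamma^p_ij Y'^i Y'^j, -Gamma^q_ij Y'^i Y'^j) with the Gammas evaluated at the stage position; h = 0.150000; intermediate values shown to 6 dp
step 0: p = -0.5000, q = -1.0000, dp/dtau = 0.2500, dq/dtau = 0.1250
step 1:
  k1: at (p, q) = (-0.500000, -1.000000), (dp/dtau, dq/dtau) = (0.250000, 0.125000); Gamma_ppp = 0.000000, Gamma_ppq = -0.133333, Gamma_pqq = -0.600000, Gamma_qpp = 0.000000, Gamma_qpq = -0.333333, Gamma_qqq = -1.500000; k1 = (0.250000, 0.125000, 0.017708, 0.044271)
  k2: at (p, q) = (-0.481250, -0.990625), (dp/dtau, dq/dtau) = (0.251328, 0.128320); Gamma_ppp = 0.000000, Gamma_ppq = -0.136641, Gamma_pqq = -0.612947, Gamma_qpp = 0.000000, Gamma_qpq = -0.336465, Gamma_qqq = -1.509314; k2 = (0.251328, 0.128320, 0.018906, 0.046555)
  k3: at (p, q) = (-0.481150, -0.990376), (dp/dtau, dq/dtau) = (0.251418, 0.128492); Gamma_ppp = 0.000000, Gamma_ppq = -0.136694, Gamma_pqq = -0.613187, Gamma_qpp = 0.000000, Gamma_qpq = -0.336512, Gamma_qqq = -1.509535; k3 = (0.251418, 0.128492, 0.018956, 0.046665)
  k4: at (p, q) = (-0.462287, -0.980726), (dp/dtau, dq/dtau) = (0.252843, 0.132000); Gamma_ppp = 0.000000, Gamma_ppq = -0.140184, Gamma_pqq = -0.626816, Gamma_qpp = 0.000000, Gamma_qpq = -0.339706, Gamma_qqq = -1.518952; k4 = (0.252843, 0.132000, 0.020279, 0.049142)
  Y <- Y + (h/6)(k1 + 2k2 + 2k3 + k4): p = -0.4623, q = -0.9807, dp/dtau = 0.2528, dq/dtau = 0.1320
step 2:
  k1: at (p, q) = (-0.462292, -0.980734), (dp/dtau, dq/dtau) = (0.252843, 0.131996); Gamma_ppp = 0.000000, Gamma_ppq = -0.140182, Gamma_pqq = -0.626808, Gamma_qpp = 0.000000, Gamma_qpq = -0.339704, Gamma_qqq = -1.518945; k1 = (0.252843, 0.131996, 0.020278, 0.049139)
  k2: at (p, q) = (-0.443328, -0.970835), (dp/dtau, dq/dtau) = (0.254364, 0.135682); Gamma_ppp = 0.000000, Gamma_ppq = -0.143858, Gamma_pqq = -0.641125, Gamma_qpp = 0.000000, Gamma_qpq = -0.342951, Gamma_qqq = -1.528412; k2 = (0.254364, 0.135682, 0.021733, 0.051810)
  k3: at (p, q) = (-0.443214, -0.970558), (dp/dtau, dq/dtau) = (0.254473, 0.135882); Gamma_ppp = 0.000000, Gamma_ppq = -0.143922, Gamma_pqq = -0.641410, Gamma_qpp = 0.000000, Gamma_qpq = -0.343004, Gamma_qqq = -1.528651; k3 = (0.254473, 0.135882, 0.021796, 0.051946)
  k4: at (p, q) = (-0.424121, -0.960352), (dp/dtau, dq/dtau) = (0.256112, 0.139788); Gamma_ppp = 0.000000, Gamma_ppq = -0.147812, Gamma_pqq = -0.656524, Gamma_qpp = 0.000000, Gamma_qpq = -0.346309, Gamma_qqq = -1.538175; k4 = (0.256112, 0.139788, 0.023413, 0.054854)
  Y <- Y + (h/6)(k1 + 2k2 + 2k3 + k4): p = -0.4241, q = -0.9604, dp/dtau = 0.2561, dq/dtau = 0.1398
step 3:
  k1: at (p, q) = (-0.424126, -0.960362), (dp/dtau, dq/dtau) = (0.256111, 0.139784); Gamma_ppp = 0.000000, Gamma_ppq = -0.147809, Gamma_pqq = -0.656514, Gamma_qpp = 0.000000, Gamma_qpq = -0.346307, Gamma_qqq = -1.538167; k1 = (0.256111, 0.139784, 0.023411, 0.054851)
  k2: at (p, q) = (-0.404918, -0.949878), (dp/dtau, dq/dtau) = (0.257867, 0.143898); Gamma_ppp = 0.000000, Gamma_ppq = -0.151917, Gamma_pqq = -0.672428, Gamma_qpp = 0.000000, Gamma_qpq = -0.349657, Gamma_qqq = -1.547680; k2 = (0.257867, 0.143898, 0.025198, 0.057996)
  k3: at (p, q) = (-0.404786, -0.949569), (dp/dtau, dq/dtau) = (0.258001, 0.144134); Gamma_ppp = 0.000000, Gamma_ppq = -0.151994, Gamma_pqq = -0.672770, Gamma_qpp = 0.000000, Gamma_qpq = -0.349715, Gamma_qqq = -1.547937; k3 = (0.258001, 0.144134, 0.025281, 0.058167)
  k4: at (p, q) = (-0.385426, -0.938742), (dp/dtau, dq/dtau) = (0.259904, 0.148509); Gamma_ppp = 0.000000, Gamma_ppq = -0.156356, Gamma_pqq = -0.689620, Gamma_qpp = 0.000000, Gamma_qpq = -0.353113, Gamma_qqq = -1.557433; k4 = (0.259904, 0.148509, 0.027280, 0.061608)
  Y <- Y + (h/6)(k1 + 2k2 + 2k3 + k4): p = -0.3854, q = -0.9388, dp/dtau = 0.2599, dq/dtau = 0.1485
step 4:
  k1: at (p, q) = (-0.385432, -0.938753), (dp/dtau, dq/dtau) = (0.259903, 0.148504); Gamma_ppp = 0.000000, Gamma_ppq = -0.156353, Gamma_pqq = -0.689606, Gamma_qpp = 0.000000, Gamma_qpq = -0.353111, Gamma_qqq = -1.557424; k1 = (0.259903, 0.148504, 0.027277, 0.061604)
  k2: at (p, q) = (-0.365939, -0.927615), (dp/dtau, dq/dtau) = (0.261948, 0.153124); Gamma_ppp = 0.000000, Gamma_ppq = -0.160972, Gamma_pqq = -0.707393, Gamma_qpp = 0.000000, Gamma_qpq = -0.356540, Gamma_qqq = -1.566814; k2 = (0.261948, 0.153124, 0.029500, 0.065339)
  k3: at (p, q) = (-0.365786, -0.927268), (dp/dtau, dq/dtau) = (0.262115, 0.153404); Gamma_ppp = 0.000000, Gamma_ppq = -0.161067, Gamma_pqq = -0.707806, Gamma_qpp = 0.000000, Gamma_qpq = -0.356604, Gamma_qqq = -1.567087; k3 = (0.262115, 0.153404, 0.029609, 0.065556)
  k4: at (p, q) = (-0.346115, -0.915742), (dp/dtau, dq/dtau) = (0.264344, 0.158337); Gamma_ppp = 0.000000, Gamma_ppq = -0.165990, Gamma_pqq = -0.726696, Gamma_qpp = 0.000000, Gamma_qpq = -0.360063, Gamma_qqq = -1.576342; k4 = (0.264344, 0.158337, 0.032114, 0.069661)
  Y <- Y + (h/6)(k1 + 2k2 + 2k3 + k4): p = -0.3461, q = -0.9158, dp/dtau = 0.2643, dq/dtau = 0.1583


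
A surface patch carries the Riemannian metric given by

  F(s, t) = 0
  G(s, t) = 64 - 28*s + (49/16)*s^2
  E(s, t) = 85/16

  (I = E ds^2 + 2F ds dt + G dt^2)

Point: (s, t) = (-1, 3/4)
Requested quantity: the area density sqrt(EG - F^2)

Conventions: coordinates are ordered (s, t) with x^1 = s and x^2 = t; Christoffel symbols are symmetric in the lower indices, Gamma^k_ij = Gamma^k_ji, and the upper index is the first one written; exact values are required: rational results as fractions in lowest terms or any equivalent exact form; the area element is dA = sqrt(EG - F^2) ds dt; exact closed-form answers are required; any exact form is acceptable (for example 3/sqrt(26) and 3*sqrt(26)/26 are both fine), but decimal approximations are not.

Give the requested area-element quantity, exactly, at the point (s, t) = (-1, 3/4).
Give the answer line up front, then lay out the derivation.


Answer: sqrt(EG - F^2) = 39*sqrt(85)/16

E = 85/16, F = 0, G = 1521/16; EG - F^2 = 129285/256


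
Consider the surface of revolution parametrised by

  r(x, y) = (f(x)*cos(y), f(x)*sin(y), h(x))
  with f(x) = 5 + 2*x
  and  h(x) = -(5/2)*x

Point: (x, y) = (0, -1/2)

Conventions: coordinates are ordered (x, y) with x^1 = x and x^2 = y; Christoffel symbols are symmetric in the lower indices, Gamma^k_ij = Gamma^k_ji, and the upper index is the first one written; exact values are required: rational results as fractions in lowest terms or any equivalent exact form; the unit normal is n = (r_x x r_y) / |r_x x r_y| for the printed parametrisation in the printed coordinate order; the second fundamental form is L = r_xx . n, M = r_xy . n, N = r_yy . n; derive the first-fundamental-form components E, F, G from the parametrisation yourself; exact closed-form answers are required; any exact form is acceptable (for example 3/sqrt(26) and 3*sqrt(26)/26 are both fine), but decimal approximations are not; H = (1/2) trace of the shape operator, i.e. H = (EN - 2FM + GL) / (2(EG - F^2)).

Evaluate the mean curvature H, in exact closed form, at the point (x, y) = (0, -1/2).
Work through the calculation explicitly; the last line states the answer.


f = 5, f' = 2, f'' = 0, h' = -5/2, h'' = 0
E = 41/4, F = 0, G = 25; answer radicand W^2 = 41/4
unnormalised second-form numerators: l = 0, m = 0, n = -25/2; L = l/sqrt(41/4), and similarly M = m/sqrt(W^2), N = n/sqrt(W^2)
H = (E*n - 2*F*m + G*l) / (2*(EG - F^2)*sqrt(W^2)); E*n - 2*F*m + G*l = -1025/8, EG - F^2 = 1025/4, so H = (-1/4)/sqrt(41/4)

Answer: H = -sqrt(41)/82


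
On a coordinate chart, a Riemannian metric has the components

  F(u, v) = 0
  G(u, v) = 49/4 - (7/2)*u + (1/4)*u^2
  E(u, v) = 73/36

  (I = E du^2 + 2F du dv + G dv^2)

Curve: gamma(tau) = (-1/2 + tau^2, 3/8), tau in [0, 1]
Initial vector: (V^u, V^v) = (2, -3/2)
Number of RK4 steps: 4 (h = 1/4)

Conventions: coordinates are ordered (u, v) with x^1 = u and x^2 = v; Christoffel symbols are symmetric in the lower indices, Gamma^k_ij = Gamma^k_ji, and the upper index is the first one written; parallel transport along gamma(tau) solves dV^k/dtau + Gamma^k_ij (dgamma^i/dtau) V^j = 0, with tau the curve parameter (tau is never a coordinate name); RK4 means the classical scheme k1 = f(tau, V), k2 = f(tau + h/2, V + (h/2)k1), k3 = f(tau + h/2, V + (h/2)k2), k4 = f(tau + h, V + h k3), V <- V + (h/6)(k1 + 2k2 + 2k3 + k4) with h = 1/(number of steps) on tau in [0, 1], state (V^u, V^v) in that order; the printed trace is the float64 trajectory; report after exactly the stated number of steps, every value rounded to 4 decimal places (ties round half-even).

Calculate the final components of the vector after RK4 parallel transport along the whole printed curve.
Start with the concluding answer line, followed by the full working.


Answer: V^u = 2.0000, V^v = -1.7308

gamma'(tau) = (2*tau, 0); f(tau, V)^k = -Gamma^k_ij(gamma(tau)) gamma'^i(tau) V^j; h = 1/4; intermediate values shown to 6 dp
curve data and Christoffel symbols at the stage parameters:
  tau = 0.000000: gamma = (-0.500000, 0.375000), gamma' = (0.000000, 0.000000); Gamma_uuu = 0.000000, Gamma_uuv = 0.000000, Gamma_uvv = 0.924658, Gamma_vuu = 0.000000, Gamma_vuv = -0.133333, Gamma_vvv = 0.000000
  tau = 0.125000: gamma = (-0.484375, 0.375000), gamma' = (0.250000, 0.000000); Gamma_uuu = 0.000000, Gamma_uuv = 0.000000, Gamma_uvv = 0.922731, Gamma_vuu = 0.000000, Gamma_vuv = -0.133612, Gamma_vvv = 0.000000
  tau = 0.250000: gamma = (-0.437500, 0.375000), gamma' = (0.500000, 0.000000); Gamma_uuu = 0.000000, Gamma_uuv = 0.000000, Gamma_uvv = 0.916952, Gamma_vuu = 0.000000, Gamma_vuv = -0.134454, Gamma_vvv = 0.000000
  tau = 0.375000: gamma = (-0.359375, 0.375000), gamma' = (0.750000, 0.000000); Gamma_uuu = 0.000000, Gamma_uuv = 0.000000, Gamma_uvv = 0.907320, Gamma_vuu = 0.000000, Gamma_vuv = -0.135881, Gamma_vvv = 0.000000
  tau = 0.500000: gamma = (-0.250000, 0.375000), gamma' = (1.000000, 0.000000); Gamma_uuu = 0.000000, Gamma_uuv = 0.000000, Gamma_uvv = 0.893836, Gamma_vuu = 0.000000, Gamma_vuv = -0.137931, Gamma_vvv = 0.000000
  tau = 0.625000: gamma = (-0.109375, 0.375000), gamma' = (1.250000, 0.000000); Gamma_uuu = 0.000000, Gamma_uuv = 0.000000, Gamma_uvv = 0.876498, Gamma_vuu = 0.000000, Gamma_vuv = -0.140659, Gamma_vvv = 0.000000
  tau = 0.750000: gamma = (0.062500, 0.375000), gamma' = (1.500000, 0.000000); Gamma_uuu = 0.000000, Gamma_uuv = 0.000000, Gamma_uvv = 0.855308, Gamma_vuu = 0.000000, Gamma_vuv = -0.144144, Gamma_vvv = 0.000000
  tau = 0.875000: gamma = (0.265625, 0.375000), gamma' = (1.750000, 0.000000); Gamma_uuu = 0.000000, Gamma_uuv = 0.000000, Gamma_uvv = 0.830265, Gamma_vuu = 0.000000, Gamma_vuv = -0.148492, Gamma_vvv = 0.000000
  tau = 1.000000: gamma = (0.500000, 0.375000), gamma' = (2.000000, 0.000000); Gamma_uuu = 0.000000, Gamma_uuv = 0.000000, Gamma_uvv = 0.801370, Gamma_vuu = 0.000000, Gamma_vuv = -0.153846, Gamma_vvv = 0.000000
step 0: V^u = 2.0000, V^v = -1.5000
step 1: k1 = (0.000000, 0.000000), k2 = (0.000000, -0.050104), k3 = (0.000000, -0.050314), k4 = (0.000000, -0.101686); V <- V + (h/6)(k1 + 2k2 + 2k3 + k4): V^u = 2.0000, V^v = -1.5126
step 2: k1 = (0.000000, -0.101688), k2 = (0.000000, -0.155446), k3 = (0.000000, -0.156131), k4 = (0.000000, -0.214019); V <- V + (h/6)(k1 + 2k2 + 2k3 + k4): V^u = 2.0000, V^v = -1.5517
step 3: k1 = (0.000000, -0.214031), k2 = (0.000000, -0.277535), k3 = (0.000000, -0.278930), k4 = (0.000000, -0.350585); V <- V + (h/6)(k1 + 2k2 + 2k3 + k4): V^u = 2.0000, V^v = -1.6216
step 4: k1 = (0.000000, -0.350621), k2 = (0.000000, -0.432785), k3 = (0.000000, -0.435454), k4 = (0.000000, -0.532457); V <- V + (h/6)(k1 + 2k2 + 2k3 + k4): V^u = 2.0000, V^v = -1.7308


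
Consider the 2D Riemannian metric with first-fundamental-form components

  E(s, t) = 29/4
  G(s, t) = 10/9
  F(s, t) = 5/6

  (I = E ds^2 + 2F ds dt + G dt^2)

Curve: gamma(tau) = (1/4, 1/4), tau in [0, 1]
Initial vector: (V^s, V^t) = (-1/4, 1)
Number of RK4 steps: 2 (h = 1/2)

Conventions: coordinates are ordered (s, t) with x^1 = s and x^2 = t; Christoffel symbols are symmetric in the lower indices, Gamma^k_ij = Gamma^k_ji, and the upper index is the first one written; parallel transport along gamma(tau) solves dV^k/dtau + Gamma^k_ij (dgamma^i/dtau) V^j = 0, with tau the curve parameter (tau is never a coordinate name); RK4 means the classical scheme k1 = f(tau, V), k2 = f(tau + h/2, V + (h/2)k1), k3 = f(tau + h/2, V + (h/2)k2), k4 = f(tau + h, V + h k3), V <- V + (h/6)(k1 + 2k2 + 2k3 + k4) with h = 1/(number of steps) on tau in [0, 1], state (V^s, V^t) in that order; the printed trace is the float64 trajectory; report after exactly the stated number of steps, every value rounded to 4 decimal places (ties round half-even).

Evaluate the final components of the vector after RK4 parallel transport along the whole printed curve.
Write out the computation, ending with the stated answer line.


gamma'(tau) = (0, 0); f(tau, V)^k = -Gamma^k_ij(gamma(tau)) gamma'^i(tau) V^j; h = 1/2; intermediate values shown to 6 dp
curve data and Christoffel symbols at the stage parameters:
  tau = 0.000000: gamma = (0.250000, 0.250000), gamma' = (0.000000, 0.000000); Gamma_sss = 0.000000, Gamma_sst = 0.000000, Gamma_stt = 0.000000, Gamma_tss = 0.000000, Gamma_tst = 0.000000, Gamma_ttt = 0.000000
  tau = 0.250000: gamma = (0.250000, 0.250000), gamma' = (0.000000, 0.000000); Gamma_sss = 0.000000, Gamma_sst = 0.000000, Gamma_stt = 0.000000, Gamma_tss = 0.000000, Gamma_tst = 0.000000, Gamma_ttt = 0.000000
  tau = 0.500000: gamma = (0.250000, 0.250000), gamma' = (0.000000, 0.000000); Gamma_sss = 0.000000, Gamma_sst = 0.000000, Gamma_stt = 0.000000, Gamma_tss = 0.000000, Gamma_tst = 0.000000, Gamma_ttt = 0.000000
  tau = 0.750000: gamma = (0.250000, 0.250000), gamma' = (0.000000, 0.000000); Gamma_sss = 0.000000, Gamma_sst = 0.000000, Gamma_stt = 0.000000, Gamma_tss = 0.000000, Gamma_tst = 0.000000, Gamma_ttt = 0.000000
  tau = 1.000000: gamma = (0.250000, 0.250000), gamma' = (0.000000, 0.000000); Gamma_sss = 0.000000, Gamma_sst = 0.000000, Gamma_stt = 0.000000, Gamma_tss = 0.000000, Gamma_tst = 0.000000, Gamma_ttt = 0.000000
step 0: V^s = -0.2500, V^t = 1.0000
step 1: k1 = (0.000000, 0.000000), k2 = (0.000000, 0.000000), k3 = (0.000000, 0.000000), k4 = (0.000000, 0.000000); V <- V + (h/6)(k1 + 2k2 + 2k3 + k4): V^s = -0.2500, V^t = 1.0000
step 2: k1 = (0.000000, 0.000000), k2 = (0.000000, 0.000000), k3 = (0.000000, 0.000000), k4 = (0.000000, 0.000000); V <- V + (h/6)(k1 + 2k2 + 2k3 + k4): V^s = -0.2500, V^t = 1.0000

Answer: V^s = -0.2500, V^t = 1.0000
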